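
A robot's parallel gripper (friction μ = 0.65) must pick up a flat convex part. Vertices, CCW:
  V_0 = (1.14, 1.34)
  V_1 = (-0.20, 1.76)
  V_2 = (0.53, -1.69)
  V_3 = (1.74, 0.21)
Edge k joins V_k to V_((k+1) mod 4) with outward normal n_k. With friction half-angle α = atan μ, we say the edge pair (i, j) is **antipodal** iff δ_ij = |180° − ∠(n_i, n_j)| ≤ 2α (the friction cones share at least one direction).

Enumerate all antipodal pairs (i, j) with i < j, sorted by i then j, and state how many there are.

α = atan 0.65 = 33.02°;  2α = 66.05°
n_0 = (+0.2991, +0.9542)
n_1 = (-0.9783, -0.2070)
n_2 = (+0.8435, -0.5372)
n_3 = (+0.8832, +0.4690)
  (0,1): δ = 60.65°  ✓
  (0,2): δ = 74.91°  ·
  (0,3): δ = 135.37°  ·
  (1,2): δ = 44.44°  ✓
  (1,3): δ = 16.02°  ✓
  (2,3): δ = 119.54°  ·
antipodal pairs: 3

count = 3; pairs: (0,1), (1,2), (1,3)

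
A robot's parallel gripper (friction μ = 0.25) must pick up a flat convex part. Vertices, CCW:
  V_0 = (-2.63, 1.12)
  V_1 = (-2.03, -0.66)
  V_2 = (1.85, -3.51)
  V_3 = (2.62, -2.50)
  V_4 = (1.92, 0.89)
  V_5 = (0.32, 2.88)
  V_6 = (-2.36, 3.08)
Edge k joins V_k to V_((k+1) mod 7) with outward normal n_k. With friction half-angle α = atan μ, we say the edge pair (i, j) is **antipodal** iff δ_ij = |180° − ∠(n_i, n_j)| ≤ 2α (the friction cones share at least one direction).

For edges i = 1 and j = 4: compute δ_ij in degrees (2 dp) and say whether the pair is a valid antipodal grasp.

δ = 14.90°, valid

α = atan 0.25 = 14.04°;  2α = 28.07°
edge 1: e_1 = (+3.88, -2.85);  n_1 = (-0.5920, -0.8059)
edge 4: e_4 = (-1.60, +1.99);  n_4 = (+0.7793, +0.6266)
∠(n_1, n_4) = 165.10°
δ = |180° − 165.10°| = 14.90°
14.90° ≤ 2α = 28.07°  →  valid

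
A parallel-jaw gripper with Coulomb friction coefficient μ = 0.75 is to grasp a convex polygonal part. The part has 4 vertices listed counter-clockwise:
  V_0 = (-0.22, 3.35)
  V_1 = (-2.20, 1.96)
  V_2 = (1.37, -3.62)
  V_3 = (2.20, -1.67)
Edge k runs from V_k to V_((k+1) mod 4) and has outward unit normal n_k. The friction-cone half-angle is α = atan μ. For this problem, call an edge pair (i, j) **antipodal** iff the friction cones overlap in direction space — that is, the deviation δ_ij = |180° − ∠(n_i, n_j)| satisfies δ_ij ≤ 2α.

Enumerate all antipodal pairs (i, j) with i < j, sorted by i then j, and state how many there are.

α = atan 0.75 = 36.87°;  2α = 73.74°
n_0 = (-0.5746, +0.8185)
n_1 = (-0.8424, -0.5389)
n_2 = (+0.9201, -0.3916)
n_3 = (+0.9008, +0.4342)
  (0,1): δ = 92.46°  ·
  (0,2): δ = 31.87°  ✓
  (0,3): δ = 80.67°  ·
  (1,2): δ = 55.67°  ✓
  (1,3): δ = 6.87°  ✓
  (2,3): δ = 131.21°  ·
antipodal pairs: 3

count = 3; pairs: (0,2), (1,2), (1,3)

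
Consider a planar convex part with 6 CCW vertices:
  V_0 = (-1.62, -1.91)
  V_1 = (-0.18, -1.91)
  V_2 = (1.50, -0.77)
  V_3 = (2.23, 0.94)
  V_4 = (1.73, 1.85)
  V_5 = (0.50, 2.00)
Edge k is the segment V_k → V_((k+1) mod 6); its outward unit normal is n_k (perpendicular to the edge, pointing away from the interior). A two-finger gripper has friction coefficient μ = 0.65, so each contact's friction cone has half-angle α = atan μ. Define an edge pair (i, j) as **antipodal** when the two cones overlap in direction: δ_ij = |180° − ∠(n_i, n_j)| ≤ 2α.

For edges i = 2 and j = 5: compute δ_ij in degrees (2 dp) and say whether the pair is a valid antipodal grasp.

α = atan 0.65 = 33.02°;  2α = 66.05°
edge 2: e_2 = (+0.73, +1.71);  n_2 = (+0.9197, -0.3926)
edge 5: e_5 = (-2.12, -3.91);  n_5 = (-0.8791, +0.4766)
∠(n_2, n_5) = 174.65°
δ = |180° − 174.65°| = 5.35°
5.35° ≤ 2α = 66.05°  →  valid

δ = 5.35°, valid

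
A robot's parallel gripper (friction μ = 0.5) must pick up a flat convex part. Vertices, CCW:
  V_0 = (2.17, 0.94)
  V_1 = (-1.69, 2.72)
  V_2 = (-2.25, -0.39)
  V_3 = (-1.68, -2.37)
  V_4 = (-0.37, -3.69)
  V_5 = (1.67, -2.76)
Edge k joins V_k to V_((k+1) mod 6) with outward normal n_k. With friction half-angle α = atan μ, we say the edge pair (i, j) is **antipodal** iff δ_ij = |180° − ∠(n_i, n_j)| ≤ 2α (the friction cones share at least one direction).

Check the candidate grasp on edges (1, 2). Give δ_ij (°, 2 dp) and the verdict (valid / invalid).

α = atan 0.5 = 26.57°;  2α = 53.13°
edge 1: e_1 = (-0.56, -3.11);  n_1 = (-0.9842, +0.1772)
edge 2: e_2 = (+0.57, -1.98);  n_2 = (-0.9610, -0.2766)
∠(n_1, n_2) = 26.27°
δ = |180° − 26.27°| = 153.73°
153.73° > 2α = 53.13°  →  invalid

δ = 153.73°, invalid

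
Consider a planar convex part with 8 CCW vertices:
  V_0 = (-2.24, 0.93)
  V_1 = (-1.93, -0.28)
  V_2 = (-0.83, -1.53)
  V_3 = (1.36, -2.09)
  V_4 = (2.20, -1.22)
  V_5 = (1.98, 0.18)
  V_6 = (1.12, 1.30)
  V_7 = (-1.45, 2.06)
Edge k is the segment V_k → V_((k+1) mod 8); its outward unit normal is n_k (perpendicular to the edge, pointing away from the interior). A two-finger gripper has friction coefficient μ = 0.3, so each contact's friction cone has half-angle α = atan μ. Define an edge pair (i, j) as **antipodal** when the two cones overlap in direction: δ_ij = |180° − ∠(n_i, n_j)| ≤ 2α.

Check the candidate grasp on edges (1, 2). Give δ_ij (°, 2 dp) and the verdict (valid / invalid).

δ = 145.69°, invalid

α = atan 0.3 = 16.70°;  2α = 33.40°
edge 1: e_1 = (+1.10, -1.25);  n_1 = (-0.7507, -0.6606)
edge 2: e_2 = (+2.19, -0.56);  n_2 = (-0.2477, -0.9688)
∠(n_1, n_2) = 34.31°
δ = |180° − 34.31°| = 145.69°
145.69° > 2α = 33.40°  →  invalid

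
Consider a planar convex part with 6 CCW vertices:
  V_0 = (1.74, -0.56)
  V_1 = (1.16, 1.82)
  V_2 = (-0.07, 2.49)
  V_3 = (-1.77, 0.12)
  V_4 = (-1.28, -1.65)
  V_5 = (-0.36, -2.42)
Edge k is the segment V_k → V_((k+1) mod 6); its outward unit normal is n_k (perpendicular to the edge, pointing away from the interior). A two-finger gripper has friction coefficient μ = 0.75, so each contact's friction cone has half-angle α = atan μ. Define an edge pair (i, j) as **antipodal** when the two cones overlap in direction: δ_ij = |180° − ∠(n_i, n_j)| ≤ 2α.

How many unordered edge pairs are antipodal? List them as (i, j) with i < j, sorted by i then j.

α = atan 0.75 = 36.87°;  2α = 73.74°
n_0 = (+0.9716, +0.2368)
n_1 = (+0.4784, +0.8782)
n_2 = (-0.8126, +0.5829)
n_3 = (-0.9638, -0.2668)
n_4 = (-0.6418, -0.7669)
n_5 = (+0.6630, -0.7486)
  (0,1): δ = 132.27°  ·
  (0,2): δ = 49.35°  ✓
  (0,3): δ = 1.78°  ✓
  (0,4): δ = 36.38°  ✓
  (0,5): δ = 117.84°  ·
  (1,2): δ = 97.07°  ·
  (1,3): δ = 45.95°  ✓
  (1,4): δ = 11.35°  ✓
  (1,5): δ = 70.11°  ✓
  (2,3): δ = 128.87°  ·
  (2,4): δ = 94.28°  ·
  (2,5): δ = 12.82°  ✓
  (3,4): δ = 145.40°  ·
  (3,5): δ = 63.94°  ✓
  (4,5): δ = 98.54°  ·
antipodal pairs: 8

count = 8; pairs: (0,2), (0,3), (0,4), (1,3), (1,4), (1,5), (2,5), (3,5)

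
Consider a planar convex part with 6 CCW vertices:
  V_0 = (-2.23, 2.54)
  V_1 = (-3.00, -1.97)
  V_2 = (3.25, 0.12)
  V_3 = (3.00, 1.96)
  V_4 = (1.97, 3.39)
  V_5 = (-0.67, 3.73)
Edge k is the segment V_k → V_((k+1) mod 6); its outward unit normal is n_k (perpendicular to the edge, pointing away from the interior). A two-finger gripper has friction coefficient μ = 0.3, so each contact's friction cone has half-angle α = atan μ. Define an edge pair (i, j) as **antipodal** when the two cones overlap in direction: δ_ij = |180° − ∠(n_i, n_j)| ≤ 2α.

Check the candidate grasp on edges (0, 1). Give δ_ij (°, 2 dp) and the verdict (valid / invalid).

α = atan 0.3 = 16.70°;  2α = 33.40°
edge 0: e_0 = (-0.77, -4.51);  n_0 = (-0.9857, +0.1683)
edge 1: e_1 = (+6.25, +2.09);  n_1 = (+0.3171, -0.9484)
∠(n_0, n_1) = 118.18°
δ = |180° − 118.18°| = 61.82°
61.82° > 2α = 33.40°  →  invalid

δ = 61.82°, invalid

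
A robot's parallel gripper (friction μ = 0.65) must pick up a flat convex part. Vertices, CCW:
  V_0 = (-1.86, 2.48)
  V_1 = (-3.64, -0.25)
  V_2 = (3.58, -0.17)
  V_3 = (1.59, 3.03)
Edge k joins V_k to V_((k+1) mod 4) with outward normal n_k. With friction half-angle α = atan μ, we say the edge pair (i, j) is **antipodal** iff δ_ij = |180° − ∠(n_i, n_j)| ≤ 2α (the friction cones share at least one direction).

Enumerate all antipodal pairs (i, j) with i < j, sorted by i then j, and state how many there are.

count = 4; pairs: (0,1), (0,2), (1,2), (1,3)

α = atan 0.65 = 33.02°;  2α = 66.05°
n_0 = (-0.8377, +0.5462)
n_1 = (+0.0111, -0.9999)
n_2 = (+0.8492, +0.5281)
n_3 = (-0.1574, +0.9875)
  (0,1): δ = 56.26°  ✓
  (0,2): δ = 64.98°  ✓
  (0,3): δ = 132.16°  ·
  (1,2): δ = 58.76°  ✓
  (1,3): δ = 8.42°  ✓
  (2,3): δ = 112.82°  ·
antipodal pairs: 4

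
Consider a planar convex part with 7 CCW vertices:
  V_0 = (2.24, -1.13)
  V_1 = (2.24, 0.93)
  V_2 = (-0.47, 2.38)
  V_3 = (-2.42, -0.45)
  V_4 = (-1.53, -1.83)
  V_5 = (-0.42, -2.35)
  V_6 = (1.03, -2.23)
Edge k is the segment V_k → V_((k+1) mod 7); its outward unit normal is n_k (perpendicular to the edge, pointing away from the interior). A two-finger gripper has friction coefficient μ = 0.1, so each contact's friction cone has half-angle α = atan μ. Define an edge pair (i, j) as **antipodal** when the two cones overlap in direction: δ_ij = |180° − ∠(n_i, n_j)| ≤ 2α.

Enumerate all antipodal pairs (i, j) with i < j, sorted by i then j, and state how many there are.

α = atan 0.1 = 5.71°;  2α = 11.42°
n_0 = (+1.0000, -0.0000)
n_1 = (+0.4718, +0.8817)
n_2 = (-0.8234, +0.5674)
n_3 = (-0.8404, -0.5420)
n_4 = (-0.4242, -0.9056)
n_5 = (+0.0825, -0.9966)
n_6 = (+0.6727, -0.7399)
  (0,1): δ = 118.15°  ·
  (0,2): δ = 34.57°  ·
  (0,3): δ = 32.82°  ·
  (0,4): δ = 64.90°  ·
  (0,5): δ = 94.73°  ·
  (0,6): δ = 132.27°  ·
  (1,2): δ = 96.42°  ·
  (1,3): δ = 29.03°  ·
  (1,4): δ = 3.05°  ✓
  (1,5): δ = 32.88°  ·
  (1,6): δ = 70.42°  ·
  (2,3): δ = 112.61°  ·
  (2,4): δ = 80.53°  ·
  (2,5): δ = 50.70°  ·
  (2,6): δ = 13.16°  ·
  (3,4): δ = 147.92°  ·
  (3,5): δ = 118.09°  ·
  (3,6): δ = 80.55°  ·
  (4,5): δ = 150.17°  ·
  (4,6): δ = 112.62°  ·
  (5,6): δ = 142.46°  ·
antipodal pairs: 1

count = 1; pairs: (1,4)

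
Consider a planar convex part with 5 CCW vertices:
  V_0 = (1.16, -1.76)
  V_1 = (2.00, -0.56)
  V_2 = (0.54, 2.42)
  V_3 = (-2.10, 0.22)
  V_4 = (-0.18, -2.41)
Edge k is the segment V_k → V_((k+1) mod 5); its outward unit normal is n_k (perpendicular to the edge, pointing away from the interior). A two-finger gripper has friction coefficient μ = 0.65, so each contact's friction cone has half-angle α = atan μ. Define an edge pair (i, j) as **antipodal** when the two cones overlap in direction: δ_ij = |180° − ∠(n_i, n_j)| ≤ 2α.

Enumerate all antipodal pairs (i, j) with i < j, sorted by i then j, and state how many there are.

α = atan 0.65 = 33.02°;  2α = 66.05°
n_0 = (+0.8192, -0.5735)
n_1 = (+0.8980, +0.4400)
n_2 = (-0.6402, +0.7682)
n_3 = (-0.8077, -0.5896)
n_4 = (+0.4364, -0.8997)
  (0,1): δ = 118.91°  ·
  (0,2): δ = 15.20°  ✓
  (0,3): δ = 71.12°  ·
  (0,4): δ = 150.87°  ·
  (1,2): δ = 76.30°  ·
  (1,3): δ = 10.03°  ✓
  (1,4): δ = 89.78°  ·
  (2,3): δ = 93.67°  ·
  (2,4): δ = 13.93°  ✓
  (3,4): δ = 100.25°  ·
antipodal pairs: 3

count = 3; pairs: (0,2), (1,3), (2,4)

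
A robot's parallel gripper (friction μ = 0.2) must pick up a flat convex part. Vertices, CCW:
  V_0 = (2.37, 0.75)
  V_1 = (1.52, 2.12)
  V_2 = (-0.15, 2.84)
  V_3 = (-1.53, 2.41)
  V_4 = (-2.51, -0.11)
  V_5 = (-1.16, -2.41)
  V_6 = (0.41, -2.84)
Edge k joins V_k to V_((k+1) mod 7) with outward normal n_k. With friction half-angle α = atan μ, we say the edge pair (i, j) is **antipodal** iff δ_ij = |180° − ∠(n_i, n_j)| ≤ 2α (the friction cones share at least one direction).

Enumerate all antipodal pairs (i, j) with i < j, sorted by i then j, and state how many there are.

α = atan 0.2 = 11.31°;  2α = 22.62°
n_0 = (+0.8497, +0.5272)
n_1 = (+0.3959, +0.9183)
n_2 = (-0.2975, +0.9547)
n_3 = (-0.9320, +0.3624)
n_4 = (-0.8624, -0.5062)
n_5 = (-0.2642, -0.9645)
n_6 = (+0.8777, -0.4792)
  (0,1): δ = 145.14°  ·
  (0,2): δ = 104.51°  ·
  (0,3): δ = 53.07°  ·
  (0,4): δ = 1.41°  ✓
  (0,5): δ = 42.87°  ·
  (0,6): δ = 119.55°  ·
  (1,2): δ = 139.37°  ·
  (1,3): δ = 87.93°  ·
  (1,4): δ = 36.27°  ·
  (1,5): δ = 8.01°  ✓
  (1,6): δ = 84.69°  ·
  (2,3): δ = 128.56°  ·
  (2,4): δ = 76.90°  ·
  (2,5): δ = 32.62°  ·
  (2,6): δ = 44.06°  ·
  (3,4): δ = 128.34°  ·
  (3,5): δ = 84.07°  ·
  (3,6): δ = 7.38°  ✓
  (4,5): δ = 135.73°  ·
  (4,6): δ = 59.04°  ·
  (5,6): δ = 103.32°  ·
antipodal pairs: 3

count = 3; pairs: (0,4), (1,5), (3,6)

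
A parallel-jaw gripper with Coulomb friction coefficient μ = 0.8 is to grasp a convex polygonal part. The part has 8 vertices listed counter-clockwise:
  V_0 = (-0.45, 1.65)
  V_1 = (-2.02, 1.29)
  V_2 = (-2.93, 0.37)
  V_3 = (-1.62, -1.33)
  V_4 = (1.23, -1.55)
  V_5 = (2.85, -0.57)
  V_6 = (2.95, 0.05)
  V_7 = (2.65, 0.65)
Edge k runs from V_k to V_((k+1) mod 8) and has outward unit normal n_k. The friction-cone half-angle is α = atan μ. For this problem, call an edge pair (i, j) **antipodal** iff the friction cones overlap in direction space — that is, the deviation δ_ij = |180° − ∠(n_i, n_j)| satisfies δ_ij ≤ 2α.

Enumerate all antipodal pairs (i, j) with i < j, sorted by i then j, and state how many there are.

count = 14; pairs: (0,2), (0,3), (0,4), (0,5), (1,3), (1,4), (1,5), (1,6), (2,5), (2,6), (2,7), (3,6), (3,7), (4,7)

α = atan 0.8 = 38.66°;  2α = 77.32°
n_0 = (-0.2235, +0.9747)
n_1 = (-0.7110, +0.7032)
n_2 = (-0.7921, -0.6104)
n_3 = (-0.0770, -0.9970)
n_4 = (+0.5176, -0.8556)
n_5 = (+0.9872, -0.1592)
n_6 = (+0.8944, +0.4472)
n_7 = (+0.3070, +0.9517)
  (0,1): δ = 147.60°  ·
  (0,2): δ = 65.30°  ✓
  (0,3): δ = 17.33°  ✓
  (0,4): δ = 18.26°  ✓
  (0,5): δ = 67.92°  ✓
  (0,6): δ = 103.65°  ·
  (0,7): δ = 149.21°  ·
  (1,2): δ = 97.70°  ·
  (1,3): δ = 49.73°  ✓
  (1,4): δ = 14.14°  ✓
  (1,5): δ = 35.52°  ✓
  (1,6): δ = 71.25°  ✓
  (1,7): δ = 116.81°  ·
  (2,3): δ = 132.03°  ·
  (2,4): δ = 96.45°  ·
  (2,5): δ = 46.78°  ✓
  (2,6): δ = 11.05°  ✓
  (2,7): δ = 34.50°  ✓
  (3,4): δ = 144.41°  ·
  (3,5): δ = 94.75°  ·
  (3,6): δ = 59.02°  ✓
  (3,7): δ = 13.46°  ✓
  (4,5): δ = 130.33°  ·
  (4,6): δ = 94.61°  ·
  (4,7): δ = 49.05°  ✓
  (5,6): δ = 144.27°  ·
  (5,7): δ = 98.72°  ·
  (6,7): δ = 134.44°  ·
antipodal pairs: 14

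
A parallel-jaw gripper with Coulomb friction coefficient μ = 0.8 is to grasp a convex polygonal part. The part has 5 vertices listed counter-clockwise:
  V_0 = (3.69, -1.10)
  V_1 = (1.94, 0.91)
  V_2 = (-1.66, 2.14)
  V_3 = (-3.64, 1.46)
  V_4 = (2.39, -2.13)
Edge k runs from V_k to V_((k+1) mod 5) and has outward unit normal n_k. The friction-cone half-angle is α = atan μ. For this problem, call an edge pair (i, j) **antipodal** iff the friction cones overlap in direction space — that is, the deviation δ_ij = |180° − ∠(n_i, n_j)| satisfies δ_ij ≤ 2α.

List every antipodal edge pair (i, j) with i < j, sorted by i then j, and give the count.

α = atan 0.8 = 38.66°;  2α = 77.32°
n_0 = (+0.7542, +0.6566)
n_1 = (+0.3233, +0.9463)
n_2 = (-0.3248, +0.9458)
n_3 = (-0.5116, -0.8592)
n_4 = (+0.6210, -0.7838)
  (0,1): δ = 149.91°  ·
  (0,2): δ = 112.09°  ·
  (0,3): δ = 18.19°  ✓
  (0,4): δ = 87.35°  ·
  (1,2): δ = 142.18°  ·
  (1,3): δ = 11.90°  ✓
  (1,4): δ = 57.25°  ✓
  (2,3): δ = 49.72°  ✓
  (2,4): δ = 19.44°  ✓
  (3,4): δ = 110.84°  ·
antipodal pairs: 5

count = 5; pairs: (0,3), (1,3), (1,4), (2,3), (2,4)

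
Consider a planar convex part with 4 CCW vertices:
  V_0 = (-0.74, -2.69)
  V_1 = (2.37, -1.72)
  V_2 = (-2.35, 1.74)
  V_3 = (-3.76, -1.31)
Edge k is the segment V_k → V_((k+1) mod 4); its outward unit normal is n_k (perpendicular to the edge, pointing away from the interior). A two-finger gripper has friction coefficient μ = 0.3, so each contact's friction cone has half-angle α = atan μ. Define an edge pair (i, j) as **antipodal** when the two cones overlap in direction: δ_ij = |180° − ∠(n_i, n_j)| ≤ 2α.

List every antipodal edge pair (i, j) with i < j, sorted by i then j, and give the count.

α = atan 0.3 = 16.70°;  2α = 33.40°
n_0 = (+0.2978, -0.9546)
n_1 = (+0.5912, +0.8065)
n_2 = (-0.9077, +0.4196)
n_3 = (-0.4156, -0.9095)
  (0,1): δ = 53.57°  ·
  (0,2): δ = 47.87°  ·
  (0,3): δ = 138.12°  ·
  (1,2): δ = 78.57°  ·
  (1,3): δ = 11.69°  ✓
  (2,3): δ = 89.75°  ·
antipodal pairs: 1

count = 1; pairs: (1,3)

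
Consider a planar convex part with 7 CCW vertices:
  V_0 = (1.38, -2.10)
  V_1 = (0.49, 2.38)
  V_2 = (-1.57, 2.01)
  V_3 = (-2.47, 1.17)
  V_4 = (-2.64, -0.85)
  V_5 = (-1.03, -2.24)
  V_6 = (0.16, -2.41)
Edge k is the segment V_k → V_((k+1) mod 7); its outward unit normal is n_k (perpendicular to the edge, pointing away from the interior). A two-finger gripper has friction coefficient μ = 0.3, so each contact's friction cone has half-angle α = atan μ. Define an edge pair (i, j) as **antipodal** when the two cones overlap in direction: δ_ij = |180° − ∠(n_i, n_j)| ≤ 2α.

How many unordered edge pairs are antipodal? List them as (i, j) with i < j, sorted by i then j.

count = 4; pairs: (0,3), (1,5), (1,6), (2,6)

α = atan 0.3 = 16.70°;  2α = 33.40°
n_0 = (+0.9808, +0.1949)
n_1 = (-0.1768, +0.9842)
n_2 = (-0.6823, +0.7311)
n_3 = (-0.9965, +0.0839)
n_4 = (-0.6535, -0.7569)
n_5 = (-0.1414, -0.9899)
n_6 = (+0.2463, -0.9692)
  (0,1): δ = 91.05°  ·
  (0,2): δ = 58.21°  ·
  (0,3): δ = 16.05°  ✓
  (0,4): δ = 37.96°  ·
  (0,5): δ = 70.63°  ·
  (0,6): δ = 93.02°  ·
  (1,2): δ = 147.16°  ·
  (1,3): δ = 104.99°  ·
  (1,4): δ = 50.99°  ·
  (1,5): δ = 18.31°  ✓
  (1,6): δ = 4.07°  ✓
  (2,3): δ = 137.84°  ·
  (2,4): δ = 83.83°  ·
  (2,5): δ = 51.16°  ·
  (2,6): δ = 28.77°  ✓
  (3,4): δ = 126.00°  ·
  (3,5): δ = 93.32°  ·
  (3,6): δ = 70.93°  ·
  (4,5): δ = 147.32°  ·
  (4,6): δ = 124.94°  ·
  (5,6): δ = 157.61°  ·
antipodal pairs: 4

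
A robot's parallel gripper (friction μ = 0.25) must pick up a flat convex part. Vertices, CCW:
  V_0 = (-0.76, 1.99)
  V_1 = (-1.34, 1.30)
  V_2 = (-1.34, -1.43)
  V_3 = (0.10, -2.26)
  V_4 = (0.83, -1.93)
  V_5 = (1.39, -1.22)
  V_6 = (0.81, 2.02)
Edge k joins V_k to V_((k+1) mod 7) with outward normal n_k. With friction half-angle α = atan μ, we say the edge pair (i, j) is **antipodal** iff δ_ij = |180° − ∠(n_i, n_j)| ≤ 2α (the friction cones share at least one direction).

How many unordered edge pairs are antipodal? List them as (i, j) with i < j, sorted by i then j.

count = 4; pairs: (0,3), (0,4), (1,5), (3,6)

α = atan 0.25 = 14.04°;  2α = 28.07°
n_0 = (-0.7655, +0.6435)
n_1 = (-1.0000, -0.0000)
n_2 = (-0.4994, -0.8664)
n_3 = (+0.4119, -0.9112)
n_4 = (+0.7852, -0.6193)
n_5 = (+0.9844, +0.1762)
n_6 = (-0.0191, +0.9998)
  (0,1): δ = 139.95°  ·
  (0,2): δ = 79.91°  ·
  (0,3): δ = 25.62°  ✓
  (0,4): δ = 1.79°  ✓
  (0,5): δ = 50.20°  ·
  (0,6): δ = 131.14°  ·
  (1,2): δ = 119.96°  ·
  (1,3): δ = 65.67°  ·
  (1,4): δ = 38.26°  ·
  (1,5): δ = 10.15°  ✓
  (1,6): δ = 91.09°  ·
  (2,3): δ = 125.72°  ·
  (2,4): δ = 98.31°  ·
  (2,5): δ = 49.89°  ·
  (2,6): δ = 31.05°  ·
  (3,4): δ = 152.59°  ·
  (3,5): δ = 104.18°  ·
  (3,6): δ = 23.23°  ✓
  (4,5): δ = 131.59°  ·
  (4,6): δ = 50.64°  ·
  (5,6): δ = 99.05°  ·
antipodal pairs: 4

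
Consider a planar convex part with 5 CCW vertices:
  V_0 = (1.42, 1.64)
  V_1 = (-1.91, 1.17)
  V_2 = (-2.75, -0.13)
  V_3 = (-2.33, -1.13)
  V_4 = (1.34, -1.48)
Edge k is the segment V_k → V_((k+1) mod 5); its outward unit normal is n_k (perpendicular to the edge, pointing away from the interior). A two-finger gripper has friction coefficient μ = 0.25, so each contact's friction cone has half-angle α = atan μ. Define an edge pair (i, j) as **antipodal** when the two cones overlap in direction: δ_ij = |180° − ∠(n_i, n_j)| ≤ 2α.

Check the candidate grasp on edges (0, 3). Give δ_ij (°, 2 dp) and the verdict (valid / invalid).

δ = 13.48°, valid

α = atan 0.25 = 14.04°;  2α = 28.07°
edge 0: e_0 = (-3.33, -0.47);  n_0 = (-0.1398, +0.9902)
edge 3: e_3 = (+3.67, -0.35);  n_3 = (-0.0949, -0.9955)
∠(n_0, n_3) = 166.52°
δ = |180° − 166.52°| = 13.48°
13.48° ≤ 2α = 28.07°  →  valid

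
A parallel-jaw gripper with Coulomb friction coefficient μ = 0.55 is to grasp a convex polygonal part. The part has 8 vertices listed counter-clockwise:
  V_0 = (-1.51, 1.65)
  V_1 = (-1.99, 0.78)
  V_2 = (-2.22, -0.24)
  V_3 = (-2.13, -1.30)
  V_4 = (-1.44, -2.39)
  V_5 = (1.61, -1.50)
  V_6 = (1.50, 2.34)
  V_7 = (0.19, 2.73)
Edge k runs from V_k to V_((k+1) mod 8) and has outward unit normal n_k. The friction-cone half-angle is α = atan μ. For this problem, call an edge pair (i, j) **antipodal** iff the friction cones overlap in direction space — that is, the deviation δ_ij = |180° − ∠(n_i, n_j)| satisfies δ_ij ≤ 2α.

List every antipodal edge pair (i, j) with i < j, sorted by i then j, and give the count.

count = 8; pairs: (0,4), (0,5), (1,5), (2,5), (3,5), (3,6), (4,6), (4,7)

α = atan 0.55 = 28.81°;  2α = 57.62°
n_0 = (-0.8756, +0.4831)
n_1 = (-0.9755, +0.2200)
n_2 = (-0.9964, -0.0846)
n_3 = (-0.8449, -0.5349)
n_4 = (+0.2801, -0.9600)
n_5 = (+0.9996, +0.0286)
n_6 = (+0.2853, +0.9584)
n_7 = (-0.5362, +0.8441)
  (0,1): δ = 163.82°  ·
  (0,2): δ = 146.26°  ·
  (0,3): δ = 118.78°  ·
  (0,4): δ = 44.85°  ✓
  (0,5): δ = 30.53°  ✓
  (0,6): δ = 102.31°  ·
  (0,7): δ = 151.31°  ·
  (1,2): δ = 162.44°  ·
  (1,3): δ = 134.96°  ·
  (1,4): δ = 61.03°  ·
  (1,5): δ = 14.35°  ✓
  (1,6): δ = 86.13°  ·
  (1,7): δ = 135.13°  ·
  (2,3): δ = 152.52°  ·
  (2,4): δ = 78.59°  ·
  (2,5): δ = 3.21°  ✓
  (2,6): δ = 68.57°  ·
  (2,7): δ = 117.57°  ·
  (3,4): δ = 106.07°  ·
  (3,5): δ = 30.69°  ✓
  (3,6): δ = 41.09°  ✓
  (3,7): δ = 90.09°  ·
  (4,5): δ = 104.63°  ·
  (4,6): δ = 32.85°  ✓
  (4,7): δ = 16.16°  ✓
  (5,6): δ = 108.22°  ·
  (5,7): δ = 59.21°  ·
  (6,7): δ = 130.99°  ·
antipodal pairs: 8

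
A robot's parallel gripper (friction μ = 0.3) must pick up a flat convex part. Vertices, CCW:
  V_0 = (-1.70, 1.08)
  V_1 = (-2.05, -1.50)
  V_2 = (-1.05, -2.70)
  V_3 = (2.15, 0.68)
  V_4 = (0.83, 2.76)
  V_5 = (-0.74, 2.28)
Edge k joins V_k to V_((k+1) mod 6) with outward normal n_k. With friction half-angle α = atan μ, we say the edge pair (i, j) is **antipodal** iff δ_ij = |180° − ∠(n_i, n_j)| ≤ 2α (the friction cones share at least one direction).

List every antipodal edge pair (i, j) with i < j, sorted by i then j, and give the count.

α = atan 0.3 = 16.70°;  2α = 33.40°
n_0 = (-0.9909, +0.1344)
n_1 = (-0.7682, -0.6402)
n_2 = (+0.7262, -0.6875)
n_3 = (+0.8443, +0.5358)
n_4 = (-0.2924, +0.9563)
n_5 = (-0.7809, +0.6247)
  (0,1): δ = 132.47°  ·
  (0,2): δ = 35.71°  ·
  (0,3): δ = 40.13°  ·
  (0,4): δ = 114.73°  ·
  (0,5): δ = 149.07°  ·
  (1,2): δ = 83.24°  ·
  (1,3): δ = 7.41°  ✓
  (1,4): δ = 67.19°  ·
  (1,5): δ = 101.53°  ·
  (2,3): δ = 104.17°  ·
  (2,4): δ = 29.57°  ✓
  (2,5): δ = 4.77°  ✓
  (3,4): δ = 105.40°  ·
  (3,5): δ = 71.06°  ·
  (4,5): δ = 145.66°  ·
antipodal pairs: 3

count = 3; pairs: (1,3), (2,4), (2,5)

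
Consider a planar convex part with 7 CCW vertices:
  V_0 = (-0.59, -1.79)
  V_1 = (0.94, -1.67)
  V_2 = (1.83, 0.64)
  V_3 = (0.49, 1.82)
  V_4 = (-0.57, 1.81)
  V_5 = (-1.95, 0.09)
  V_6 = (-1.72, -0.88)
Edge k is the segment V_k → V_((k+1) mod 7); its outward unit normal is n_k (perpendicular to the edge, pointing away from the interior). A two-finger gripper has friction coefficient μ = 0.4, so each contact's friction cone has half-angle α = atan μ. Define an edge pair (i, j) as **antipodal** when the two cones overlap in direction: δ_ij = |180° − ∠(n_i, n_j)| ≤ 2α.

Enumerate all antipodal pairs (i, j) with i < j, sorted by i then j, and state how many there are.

α = atan 0.4 = 21.80°;  2α = 43.60°
n_0 = (+0.0782, -0.9969)
n_1 = (+0.9331, -0.3595)
n_2 = (+0.6609, +0.7505)
n_3 = (-0.0094, +1.0000)
n_4 = (-0.7800, +0.6258)
n_5 = (-0.9730, -0.2307)
n_6 = (-0.6272, -0.7788)
  (0,1): δ = 115.56°  ·
  (0,2): δ = 45.85°  ·
  (0,3): δ = 3.94°  ✓
  (0,4): δ = 46.77°  ·
  (0,5): δ = 98.85°  ·
  (0,6): δ = 136.67°  ·
  (1,2): δ = 110.30°  ·
  (1,3): δ = 68.39°  ·
  (1,4): δ = 17.67°  ✓
  (1,5): δ = 34.41°  ✓
  (1,6): δ = 72.23°  ·
  (2,3): δ = 138.09°  ·
  (2,4): δ = 87.37°  ·
  (2,5): δ = 35.29°  ✓
  (2,6): δ = 2.52°  ✓
  (3,4): δ = 129.28°  ·
  (3,5): δ = 77.20°  ·
  (3,6): δ = 39.39°  ✓
  (4,5): δ = 127.92°  ·
  (4,6): δ = 90.10°  ·
  (5,6): δ = 142.18°  ·
antipodal pairs: 6

count = 6; pairs: (0,3), (1,4), (1,5), (2,5), (2,6), (3,6)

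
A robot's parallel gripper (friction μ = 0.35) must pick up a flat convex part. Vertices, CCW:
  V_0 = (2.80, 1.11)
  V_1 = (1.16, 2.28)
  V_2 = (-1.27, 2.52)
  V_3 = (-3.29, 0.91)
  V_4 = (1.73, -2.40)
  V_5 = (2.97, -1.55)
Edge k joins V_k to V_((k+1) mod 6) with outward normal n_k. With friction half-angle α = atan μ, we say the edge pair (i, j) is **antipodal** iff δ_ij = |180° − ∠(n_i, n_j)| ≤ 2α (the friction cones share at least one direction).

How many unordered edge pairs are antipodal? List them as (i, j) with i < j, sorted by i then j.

count = 3; pairs: (0,3), (1,3), (2,4)

α = atan 0.35 = 19.29°;  2α = 38.58°
n_0 = (+0.5808, +0.8141)
n_1 = (+0.0983, +0.9952)
n_2 = (-0.6233, +0.7820)
n_3 = (-0.5505, -0.8349)
n_4 = (+0.5654, -0.8248)
n_5 = (+0.9980, +0.0638)
  (0,1): δ = 150.14°  ·
  (0,2): δ = 105.94°  ·
  (0,3): δ = 2.11°  ✓
  (0,4): δ = 69.93°  ·
  (0,5): δ = 129.16°  ·
  (1,2): δ = 135.80°  ·
  (1,3): δ = 27.76°  ✓
  (1,4): δ = 40.07°  ·
  (1,5): δ = 99.30°  ·
  (2,3): δ = 71.96°  ·
  (2,4): δ = 4.13°  ✓
  (2,5): δ = 55.10°  ·
  (3,4): δ = 112.17°  ·
  (3,5): δ = 52.94°  ·
  (4,5): δ = 120.77°  ·
antipodal pairs: 3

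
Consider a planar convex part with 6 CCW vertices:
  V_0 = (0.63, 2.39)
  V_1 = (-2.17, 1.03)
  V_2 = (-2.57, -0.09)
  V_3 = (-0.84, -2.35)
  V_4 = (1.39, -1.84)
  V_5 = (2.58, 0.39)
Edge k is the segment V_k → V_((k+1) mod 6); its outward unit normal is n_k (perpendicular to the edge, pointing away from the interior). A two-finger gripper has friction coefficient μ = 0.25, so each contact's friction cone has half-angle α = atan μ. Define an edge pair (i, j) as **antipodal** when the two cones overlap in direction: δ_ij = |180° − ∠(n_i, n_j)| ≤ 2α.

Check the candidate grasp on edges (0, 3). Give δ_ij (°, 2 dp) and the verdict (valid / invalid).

α = atan 0.25 = 14.04°;  2α = 28.07°
edge 0: e_0 = (-2.80, -1.36);  n_0 = (-0.4369, +0.8995)
edge 3: e_3 = (+2.23, +0.51);  n_3 = (+0.2229, -0.9748)
∠(n_0, n_3) = 166.98°
δ = |180° − 166.98°| = 13.02°
13.02° ≤ 2α = 28.07°  →  valid

δ = 13.02°, valid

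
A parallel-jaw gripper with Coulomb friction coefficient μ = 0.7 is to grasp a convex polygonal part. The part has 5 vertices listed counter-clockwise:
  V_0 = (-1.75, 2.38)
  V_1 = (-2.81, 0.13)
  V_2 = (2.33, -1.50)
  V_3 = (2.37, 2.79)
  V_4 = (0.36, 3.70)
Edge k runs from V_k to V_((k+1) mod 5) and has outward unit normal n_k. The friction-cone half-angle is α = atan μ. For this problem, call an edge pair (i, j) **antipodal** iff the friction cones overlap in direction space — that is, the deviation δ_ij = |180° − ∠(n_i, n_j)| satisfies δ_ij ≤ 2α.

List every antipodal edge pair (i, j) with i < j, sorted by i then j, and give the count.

α = atan 0.7 = 34.99°;  2α = 69.98°
n_0 = (-0.9046, +0.4262)
n_1 = (-0.3023, -0.9532)
n_2 = (+1.0000, -0.0093)
n_3 = (+0.4124, +0.9110)
n_4 = (-0.5304, +0.8478)
  (0,1): δ = 82.37°  ·
  (0,2): δ = 24.69°  ✓
  (0,3): δ = 90.87°  ·
  (0,4): δ = 147.26°  ·
  (1,2): δ = 72.94°  ·
  (1,3): δ = 6.76°  ✓
  (1,4): δ = 49.62°  ✓
  (2,3): δ = 113.82°  ·
  (2,4): δ = 57.44°  ✓
  (3,4): δ = 123.61°  ·
antipodal pairs: 4

count = 4; pairs: (0,2), (1,3), (1,4), (2,4)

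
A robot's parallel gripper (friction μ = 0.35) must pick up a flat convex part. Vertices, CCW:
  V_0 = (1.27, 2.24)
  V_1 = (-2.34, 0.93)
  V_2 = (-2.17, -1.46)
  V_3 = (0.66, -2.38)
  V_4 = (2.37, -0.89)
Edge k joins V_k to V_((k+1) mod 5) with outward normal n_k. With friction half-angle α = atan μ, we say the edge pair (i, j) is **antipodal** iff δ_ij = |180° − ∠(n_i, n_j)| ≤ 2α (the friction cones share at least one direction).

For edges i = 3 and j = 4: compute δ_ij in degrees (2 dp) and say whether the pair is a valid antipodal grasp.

δ = 111.70°, invalid

α = atan 0.35 = 19.29°;  2α = 38.58°
edge 3: e_3 = (+1.71, +1.49);  n_3 = (+0.6569, -0.7539)
edge 4: e_4 = (-1.10, +3.13);  n_4 = (+0.9434, +0.3316)
∠(n_3, n_4) = 68.30°
δ = |180° − 68.30°| = 111.70°
111.70° > 2α = 38.58°  →  invalid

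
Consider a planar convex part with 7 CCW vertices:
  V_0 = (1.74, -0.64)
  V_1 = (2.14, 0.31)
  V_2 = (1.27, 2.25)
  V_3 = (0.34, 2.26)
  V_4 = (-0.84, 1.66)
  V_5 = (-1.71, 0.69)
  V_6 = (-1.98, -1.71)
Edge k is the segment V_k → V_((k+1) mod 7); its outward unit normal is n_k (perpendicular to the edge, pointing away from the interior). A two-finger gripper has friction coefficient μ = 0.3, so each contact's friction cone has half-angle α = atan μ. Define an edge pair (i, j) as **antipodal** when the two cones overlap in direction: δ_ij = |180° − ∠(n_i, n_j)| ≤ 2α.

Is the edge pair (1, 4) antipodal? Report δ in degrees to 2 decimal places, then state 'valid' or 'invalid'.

δ = 66.04°, invalid

α = atan 0.3 = 16.70°;  2α = 33.40°
edge 1: e_1 = (-0.87, +1.94);  n_1 = (+0.9124, +0.4092)
edge 4: e_4 = (-0.87, -0.97);  n_4 = (-0.7444, +0.6677)
∠(n_1, n_4) = 113.96°
δ = |180° − 113.96°| = 66.04°
66.04° > 2α = 33.40°  →  invalid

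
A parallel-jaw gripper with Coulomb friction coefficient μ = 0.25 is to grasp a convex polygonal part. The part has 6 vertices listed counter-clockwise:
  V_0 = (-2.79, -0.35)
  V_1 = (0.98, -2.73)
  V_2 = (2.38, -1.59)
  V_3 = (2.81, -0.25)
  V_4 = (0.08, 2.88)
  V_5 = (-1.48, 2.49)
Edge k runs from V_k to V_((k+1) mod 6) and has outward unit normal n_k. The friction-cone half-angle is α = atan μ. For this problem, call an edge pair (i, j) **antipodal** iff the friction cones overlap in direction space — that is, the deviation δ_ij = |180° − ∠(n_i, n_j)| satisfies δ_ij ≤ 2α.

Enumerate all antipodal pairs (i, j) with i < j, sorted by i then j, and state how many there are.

α = atan 0.25 = 14.04°;  2α = 28.07°
n_0 = (-0.5338, -0.8456)
n_1 = (+0.6314, -0.7754)
n_2 = (+0.9522, -0.3055)
n_3 = (+0.7536, +0.6573)
n_4 = (-0.2425, +0.9701)
n_5 = (-0.9081, +0.4189)
  (0,1): δ = 108.58°  ·
  (0,2): δ = 75.53°  ·
  (0,3): δ = 16.64°  ✓
  (0,4): δ = 46.30°  ·
  (0,5): δ = 97.50°  ·
  (1,2): δ = 146.95°  ·
  (1,3): δ = 88.06°  ·
  (1,4): δ = 25.12°  ✓
  (1,5): δ = 26.08°  ✓
  (2,3): δ = 121.11°  ·
  (2,4): δ = 58.17°  ·
  (2,5): δ = 6.97°  ✓
  (3,4): δ = 117.06°  ·
  (3,5): δ = 65.86°  ·
  (4,5): δ = 128.80°  ·
antipodal pairs: 4

count = 4; pairs: (0,3), (1,4), (1,5), (2,5)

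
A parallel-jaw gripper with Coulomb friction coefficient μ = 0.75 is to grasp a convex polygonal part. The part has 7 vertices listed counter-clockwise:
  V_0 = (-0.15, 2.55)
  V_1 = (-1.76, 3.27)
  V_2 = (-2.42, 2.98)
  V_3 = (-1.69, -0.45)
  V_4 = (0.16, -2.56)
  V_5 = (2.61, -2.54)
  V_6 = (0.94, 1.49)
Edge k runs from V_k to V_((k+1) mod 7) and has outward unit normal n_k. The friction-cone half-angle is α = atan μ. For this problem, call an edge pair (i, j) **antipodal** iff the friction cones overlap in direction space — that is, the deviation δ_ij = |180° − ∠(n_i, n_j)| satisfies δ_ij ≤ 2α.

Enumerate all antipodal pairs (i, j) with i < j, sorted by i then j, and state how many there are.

α = atan 0.75 = 36.87°;  2α = 73.74°
n_0 = (+0.4082, +0.9129)
n_1 = (-0.4023, +0.9155)
n_2 = (-0.9781, -0.2082)
n_3 = (-0.7519, -0.6593)
n_4 = (+0.0082, -1.0000)
n_5 = (+0.9238, +0.3828)
n_6 = (+0.6972, +0.7169)
  (0,1): δ = 132.19°  ·
  (0,2): δ = 53.89°  ✓
  (0,3): δ = 24.66°  ✓
  (0,4): δ = 24.56°  ✓
  (0,5): δ = 136.60°  ·
  (0,6): δ = 159.89°  ·
  (1,2): δ = 101.71°  ·
  (1,3): δ = 72.48°  ✓
  (1,4): δ = 23.25°  ✓
  (1,5): δ = 88.79°  ·
  (1,6): δ = 112.08°  ·
  (2,3): δ = 150.77°  ·
  (2,4): δ = 101.55°  ·
  (2,5): δ = 10.49°  ✓
  (2,6): δ = 33.78°  ✓
  (3,4): δ = 130.78°  ·
  (3,5): δ = 18.73°  ✓
  (3,6): δ = 4.56°  ✓
  (4,5): δ = 67.96°  ✓
  (4,6): δ = 44.67°  ✓
  (5,6): δ = 156.71°  ·
antipodal pairs: 11

count = 11; pairs: (0,2), (0,3), (0,4), (1,3), (1,4), (2,5), (2,6), (3,5), (3,6), (4,5), (4,6)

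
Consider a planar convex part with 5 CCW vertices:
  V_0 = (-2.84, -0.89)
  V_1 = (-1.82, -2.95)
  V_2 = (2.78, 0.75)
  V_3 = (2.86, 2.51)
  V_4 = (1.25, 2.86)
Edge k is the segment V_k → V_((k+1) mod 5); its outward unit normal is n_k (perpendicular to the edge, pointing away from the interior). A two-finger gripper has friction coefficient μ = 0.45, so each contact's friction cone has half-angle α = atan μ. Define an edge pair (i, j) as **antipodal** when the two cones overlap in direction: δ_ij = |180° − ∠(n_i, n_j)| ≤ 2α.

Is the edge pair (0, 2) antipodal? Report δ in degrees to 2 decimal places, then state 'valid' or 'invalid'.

α = atan 0.45 = 24.23°;  2α = 48.46°
edge 0: e_0 = (+1.02, -2.06);  n_0 = (-0.8962, -0.4437)
edge 2: e_2 = (+0.08, +1.76);  n_2 = (+0.9990, -0.0454)
∠(n_0, n_2) = 151.06°
δ = |180° − 151.06°| = 28.94°
28.94° ≤ 2α = 48.46°  →  valid

δ = 28.94°, valid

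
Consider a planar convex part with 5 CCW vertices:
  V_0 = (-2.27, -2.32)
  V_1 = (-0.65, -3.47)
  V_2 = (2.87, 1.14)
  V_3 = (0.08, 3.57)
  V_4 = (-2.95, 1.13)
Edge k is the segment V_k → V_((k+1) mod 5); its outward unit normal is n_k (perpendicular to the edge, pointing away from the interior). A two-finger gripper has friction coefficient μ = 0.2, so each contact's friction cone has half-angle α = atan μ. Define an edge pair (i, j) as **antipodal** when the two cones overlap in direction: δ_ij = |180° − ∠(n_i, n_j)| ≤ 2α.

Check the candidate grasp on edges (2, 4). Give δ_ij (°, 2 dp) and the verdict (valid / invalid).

α = atan 0.2 = 11.31°;  2α = 22.62°
edge 2: e_2 = (-2.79, +2.43);  n_2 = (+0.6568, +0.7541)
edge 4: e_4 = (+0.68, -3.45);  n_4 = (-0.9811, -0.1934)
∠(n_2, n_4) = 142.20°
δ = |180° − 142.20°| = 37.80°
37.80° > 2α = 22.62°  →  invalid

δ = 37.80°, invalid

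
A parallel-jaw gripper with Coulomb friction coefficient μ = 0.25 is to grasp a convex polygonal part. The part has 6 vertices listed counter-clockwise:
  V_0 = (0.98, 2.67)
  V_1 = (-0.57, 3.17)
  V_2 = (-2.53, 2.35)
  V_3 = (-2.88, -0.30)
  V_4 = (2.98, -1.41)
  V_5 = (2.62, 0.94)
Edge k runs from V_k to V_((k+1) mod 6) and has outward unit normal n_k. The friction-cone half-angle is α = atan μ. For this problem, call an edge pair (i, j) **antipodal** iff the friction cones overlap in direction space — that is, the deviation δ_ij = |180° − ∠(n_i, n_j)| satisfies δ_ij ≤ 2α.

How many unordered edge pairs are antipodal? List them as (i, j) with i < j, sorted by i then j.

α = atan 0.25 = 14.04°;  2α = 28.07°
n_0 = (+0.3070, +0.9517)
n_1 = (-0.3860, +0.9225)
n_2 = (-0.9914, +0.1309)
n_3 = (-0.1861, -0.9825)
n_4 = (+0.9885, +0.1514)
n_5 = (+0.7257, +0.6880)
  (0,1): δ = 139.42°  ·
  (0,2): δ = 79.65°  ·
  (0,3): δ = 7.15°  ✓
  (0,4): δ = 116.59°  ·
  (0,5): δ = 151.35°  ·
  (1,2): δ = 120.23°  ·
  (1,3): δ = 33.43°  ·
  (1,4): δ = 76.01°  ·
  (1,5): δ = 110.77°  ·
  (2,3): δ = 93.20°  ·
  (2,4): δ = 16.23°  ✓
  (2,5): δ = 50.99°  ·
  (3,4): δ = 70.56°  ·
  (3,5): δ = 35.80°  ·
  (4,5): δ = 145.24°  ·
antipodal pairs: 2

count = 2; pairs: (0,3), (2,4)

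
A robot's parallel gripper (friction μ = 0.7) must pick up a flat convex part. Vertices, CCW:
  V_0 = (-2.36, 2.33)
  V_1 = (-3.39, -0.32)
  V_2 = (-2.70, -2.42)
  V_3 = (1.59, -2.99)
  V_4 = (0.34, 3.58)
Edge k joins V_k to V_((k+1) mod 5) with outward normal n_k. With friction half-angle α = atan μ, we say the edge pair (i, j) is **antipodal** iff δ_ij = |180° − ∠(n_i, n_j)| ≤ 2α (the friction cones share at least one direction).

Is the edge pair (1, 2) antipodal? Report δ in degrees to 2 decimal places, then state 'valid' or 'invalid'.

α = atan 0.7 = 34.99°;  2α = 69.98°
edge 1: e_1 = (+0.69, -2.10);  n_1 = (-0.9500, -0.3122)
edge 2: e_2 = (+4.29, -0.57);  n_2 = (-0.1317, -0.9913)
∠(n_1, n_2) = 64.24°
δ = |180° − 64.24°| = 115.76°
115.76° > 2α = 69.98°  →  invalid

δ = 115.76°, invalid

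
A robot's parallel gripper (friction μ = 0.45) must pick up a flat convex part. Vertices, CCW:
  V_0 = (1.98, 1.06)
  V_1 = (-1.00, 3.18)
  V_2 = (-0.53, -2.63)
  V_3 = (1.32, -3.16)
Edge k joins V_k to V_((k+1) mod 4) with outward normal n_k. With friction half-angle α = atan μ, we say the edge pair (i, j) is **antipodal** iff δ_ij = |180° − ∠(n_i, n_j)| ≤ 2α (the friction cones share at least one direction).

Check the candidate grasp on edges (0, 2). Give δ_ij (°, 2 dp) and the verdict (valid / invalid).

α = atan 0.45 = 24.23°;  2α = 48.46°
edge 0: e_0 = (-2.98, +2.12);  n_0 = (+0.5797, +0.8148)
edge 2: e_2 = (+1.85, -0.53);  n_2 = (-0.2754, -0.9613)
∠(n_0, n_2) = 160.56°
δ = |180° − 160.56°| = 19.44°
19.44° ≤ 2α = 48.46°  →  valid

δ = 19.44°, valid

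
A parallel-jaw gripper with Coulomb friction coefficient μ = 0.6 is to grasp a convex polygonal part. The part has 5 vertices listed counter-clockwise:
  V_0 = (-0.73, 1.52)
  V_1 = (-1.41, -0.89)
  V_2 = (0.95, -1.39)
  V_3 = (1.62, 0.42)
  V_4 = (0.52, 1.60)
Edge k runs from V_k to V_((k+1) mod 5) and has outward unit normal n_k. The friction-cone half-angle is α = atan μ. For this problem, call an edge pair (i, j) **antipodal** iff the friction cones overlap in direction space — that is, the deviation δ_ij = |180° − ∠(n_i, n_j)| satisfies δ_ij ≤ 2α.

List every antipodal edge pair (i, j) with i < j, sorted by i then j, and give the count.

count = 4; pairs: (0,2), (0,3), (1,3), (1,4)

α = atan 0.6 = 30.96°;  2α = 61.93°
n_0 = (-0.9624, +0.2716)
n_1 = (-0.2073, -0.9783)
n_2 = (+0.9378, -0.3471)
n_3 = (+0.7315, +0.6819)
n_4 = (-0.0639, +0.9980)
  (0,1): δ = 86.21°  ·
  (0,2): δ = 4.56°  ✓
  (0,3): δ = 58.75°  ✓
  (0,4): δ = 109.42°  ·
  (1,2): δ = 98.35°  ·
  (1,3): δ = 35.05°  ✓
  (1,4): δ = 15.62°  ✓
  (2,3): δ = 116.70°  ·
  (2,4): δ = 66.03°  ·
  (3,4): δ = 129.33°  ·
antipodal pairs: 4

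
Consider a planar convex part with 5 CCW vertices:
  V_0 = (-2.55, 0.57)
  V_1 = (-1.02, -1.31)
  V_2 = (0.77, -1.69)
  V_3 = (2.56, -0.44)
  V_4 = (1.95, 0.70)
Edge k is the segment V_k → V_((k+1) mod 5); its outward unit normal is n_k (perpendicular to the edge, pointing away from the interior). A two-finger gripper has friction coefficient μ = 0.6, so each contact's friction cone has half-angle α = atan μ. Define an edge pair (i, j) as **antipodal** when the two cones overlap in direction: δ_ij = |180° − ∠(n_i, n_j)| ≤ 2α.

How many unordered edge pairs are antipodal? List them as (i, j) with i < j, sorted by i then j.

count = 5; pairs: (0,3), (0,4), (1,3), (1,4), (2,4)

α = atan 0.6 = 30.96°;  2α = 61.93°
n_0 = (-0.7756, -0.6312)
n_1 = (-0.2077, -0.9782)
n_2 = (+0.5725, -0.8199)
n_3 = (+0.8817, +0.4718)
n_4 = (-0.0289, +0.9996)
  (0,1): δ = 141.13°  ·
  (0,2): δ = 94.21°  ·
  (0,3): δ = 10.99°  ✓
  (0,4): δ = 52.52°  ✓
  (1,2): δ = 133.09°  ·
  (1,3): δ = 49.86°  ✓
  (1,4): δ = 13.64°  ✓
  (2,3): δ = 96.78°  ·
  (2,4): δ = 33.27°  ✓
  (3,4): δ = 116.50°  ·
antipodal pairs: 5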